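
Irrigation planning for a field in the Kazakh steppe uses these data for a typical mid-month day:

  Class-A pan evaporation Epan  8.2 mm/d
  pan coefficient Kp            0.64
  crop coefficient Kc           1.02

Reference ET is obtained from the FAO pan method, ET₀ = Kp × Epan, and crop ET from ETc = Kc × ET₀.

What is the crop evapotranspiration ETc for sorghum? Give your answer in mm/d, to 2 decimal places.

ET₀ = 0.64 × 8.2 = 5.2480 mm/d
ETc = Kc × ET₀ = 1.02 × 5.2480 = 5.3530 mm/d

5.35 mm/d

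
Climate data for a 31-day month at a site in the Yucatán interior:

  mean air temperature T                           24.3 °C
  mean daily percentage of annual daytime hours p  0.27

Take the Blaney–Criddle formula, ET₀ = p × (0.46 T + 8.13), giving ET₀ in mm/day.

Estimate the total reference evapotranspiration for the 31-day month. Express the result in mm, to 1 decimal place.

ET₀ = 0.27 × (0.46 × 24.3 + 8.13) = 0.27 × 19.308 = 5.2132 mm/d
Monthly total = 5.2132 × 31 = 161.609 mm

161.6 mm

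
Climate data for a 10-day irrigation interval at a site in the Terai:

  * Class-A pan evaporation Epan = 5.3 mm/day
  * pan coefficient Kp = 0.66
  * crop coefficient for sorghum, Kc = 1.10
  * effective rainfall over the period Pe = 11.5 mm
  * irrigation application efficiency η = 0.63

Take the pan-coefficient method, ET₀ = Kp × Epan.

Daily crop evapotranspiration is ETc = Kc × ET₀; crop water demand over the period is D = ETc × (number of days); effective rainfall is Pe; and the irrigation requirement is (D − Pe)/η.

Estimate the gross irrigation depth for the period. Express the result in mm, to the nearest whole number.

ET₀ = 0.66 × 5.3 = 3.4980 mm/d
ETc = Kc × ET₀ = 1.10 × 3.4980 = 3.8478 mm/d
Crop demand D = ETc × 10 d = 3.8478 × 10 = 38.478 mm
D − Pe = 38.478 − 11.5 = 26.978 mm
Gross irrigation = 26.978 / 0.63 = 42.822 mm

43 mm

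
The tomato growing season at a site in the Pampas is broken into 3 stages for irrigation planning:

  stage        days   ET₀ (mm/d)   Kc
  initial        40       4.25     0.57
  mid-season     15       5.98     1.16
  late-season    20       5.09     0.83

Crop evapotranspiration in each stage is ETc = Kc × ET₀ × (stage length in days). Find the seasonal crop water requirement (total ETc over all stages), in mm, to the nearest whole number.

initial: 0.57 × 4.25 × 40 = 96.90 mm
mid-season: 1.16 × 5.98 × 15 = 104.05 mm
late-season: 0.83 × 5.09 × 20 = 84.49 mm
Seasonal total = 285.44 mm

285 mm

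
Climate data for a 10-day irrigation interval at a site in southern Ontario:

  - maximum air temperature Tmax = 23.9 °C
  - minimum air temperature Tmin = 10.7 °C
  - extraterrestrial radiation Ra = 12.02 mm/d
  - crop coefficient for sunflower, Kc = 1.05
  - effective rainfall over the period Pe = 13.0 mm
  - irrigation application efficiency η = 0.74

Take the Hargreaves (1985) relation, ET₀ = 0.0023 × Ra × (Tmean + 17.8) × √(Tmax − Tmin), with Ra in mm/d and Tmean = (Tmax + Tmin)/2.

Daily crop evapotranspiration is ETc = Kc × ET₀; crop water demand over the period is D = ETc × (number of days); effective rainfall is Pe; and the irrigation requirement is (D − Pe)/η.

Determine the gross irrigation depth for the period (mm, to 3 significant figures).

32.5 mm

Tmean = (23.9 + 10.7)/2 = 17.30 °C
ET₀ = 0.0023 × 12.02 × (17.30 + 17.8) × √13.2 = 0.0023 × 12.02 × 35.10 × 3.6332 = 3.5256 mm/d
ETc = Kc × ET₀ = 1.05 × 3.5256 = 3.7019 mm/d
Crop demand D = ETc × 10 d = 3.7019 × 10 = 37.019 mm
D − Pe = 37.019 − 13.0 = 24.019 mm
Gross irrigation = 24.019 / 0.74 = 32.458 mm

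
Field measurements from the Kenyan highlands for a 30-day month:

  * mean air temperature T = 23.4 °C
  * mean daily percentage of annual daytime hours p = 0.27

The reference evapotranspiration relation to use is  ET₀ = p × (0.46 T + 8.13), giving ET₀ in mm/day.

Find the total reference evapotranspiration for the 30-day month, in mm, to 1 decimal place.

153.0 mm

ET₀ = 0.27 × (0.46 × 23.4 + 8.13) = 0.27 × 18.894 = 5.1014 mm/d
Monthly total = 5.1014 × 30 = 153.042 mm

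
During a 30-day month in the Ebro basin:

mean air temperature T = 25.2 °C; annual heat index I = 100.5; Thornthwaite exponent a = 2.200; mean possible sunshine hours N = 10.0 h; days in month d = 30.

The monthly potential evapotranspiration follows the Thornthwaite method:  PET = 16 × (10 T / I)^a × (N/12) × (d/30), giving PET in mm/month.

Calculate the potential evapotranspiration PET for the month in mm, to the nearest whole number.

101 mm

10T/I = 10 × 25.2 / 100.5 = 2.5075
(10T/I)^a = 2.5075^2.200 = 7.5567
Uncorrected PET = 16 × 7.5567 = 120.907 mm
Correction = (N/12)(d/30) = (10.0/12)(30/30) = 0.8333
PET = 120.907 × 0.8333 = 100.752 mm/month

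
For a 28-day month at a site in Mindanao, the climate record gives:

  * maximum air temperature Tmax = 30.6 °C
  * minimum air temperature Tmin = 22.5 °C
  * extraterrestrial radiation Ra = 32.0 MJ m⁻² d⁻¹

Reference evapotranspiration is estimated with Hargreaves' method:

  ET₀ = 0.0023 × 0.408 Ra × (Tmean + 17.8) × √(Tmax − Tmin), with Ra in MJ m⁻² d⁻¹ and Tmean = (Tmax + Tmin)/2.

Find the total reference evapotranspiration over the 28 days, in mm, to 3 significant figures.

106 mm

Tmean = (30.6 + 22.5)/2 = 26.55 °C
0.408 Ra = 0.408 × 32.0 = 13.0560 mm/d equivalent
ET₀ = 0.0023 × 13.0560 × (26.55 + 17.8) × √8.1 = 0.0023 × 13.0560 × 44.35 × 2.8460 = 3.7902 mm/d
Over 28 days: 3.7902 × 28 = 106.126 mm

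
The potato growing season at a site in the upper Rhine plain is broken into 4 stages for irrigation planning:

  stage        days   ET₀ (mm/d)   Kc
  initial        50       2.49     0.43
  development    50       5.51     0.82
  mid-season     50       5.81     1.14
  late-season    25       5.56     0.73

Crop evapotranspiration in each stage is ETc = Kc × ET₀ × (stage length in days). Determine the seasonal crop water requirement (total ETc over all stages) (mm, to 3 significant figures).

712 mm

initial: 0.43 × 2.49 × 50 = 53.54 mm
development: 0.82 × 5.51 × 50 = 225.91 mm
mid-season: 1.14 × 5.81 × 50 = 331.17 mm
late-season: 0.73 × 5.56 × 25 = 101.47 mm
Seasonal total = 712.09 mm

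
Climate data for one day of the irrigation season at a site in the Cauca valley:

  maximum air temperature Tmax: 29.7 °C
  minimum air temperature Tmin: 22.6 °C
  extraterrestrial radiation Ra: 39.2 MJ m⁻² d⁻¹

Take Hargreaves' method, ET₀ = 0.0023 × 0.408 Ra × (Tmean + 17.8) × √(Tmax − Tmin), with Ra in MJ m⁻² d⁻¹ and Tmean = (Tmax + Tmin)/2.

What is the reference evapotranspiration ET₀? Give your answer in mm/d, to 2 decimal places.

4.31 mm/d

Tmean = (29.7 + 22.6)/2 = 26.15 °C
0.408 Ra = 0.408 × 39.2 = 15.9936 mm/d equivalent
ET₀ = 0.0023 × 15.9936 × (26.15 + 17.8) × √7.1 = 0.0023 × 15.9936 × 43.95 × 2.6646 = 4.3079 mm/d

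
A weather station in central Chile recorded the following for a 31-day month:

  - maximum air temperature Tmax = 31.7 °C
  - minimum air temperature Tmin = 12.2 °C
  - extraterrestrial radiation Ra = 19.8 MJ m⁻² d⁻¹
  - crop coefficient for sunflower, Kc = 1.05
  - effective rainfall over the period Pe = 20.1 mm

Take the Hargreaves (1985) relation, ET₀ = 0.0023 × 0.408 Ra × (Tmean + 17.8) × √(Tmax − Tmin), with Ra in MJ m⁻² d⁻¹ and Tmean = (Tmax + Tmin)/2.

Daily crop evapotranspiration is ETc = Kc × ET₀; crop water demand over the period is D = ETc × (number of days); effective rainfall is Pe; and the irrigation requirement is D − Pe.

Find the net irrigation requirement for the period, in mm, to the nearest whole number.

Tmean = (31.7 + 12.2)/2 = 21.95 °C
0.408 Ra = 0.408 × 19.8 = 8.0784 mm/d equivalent
ET₀ = 0.0023 × 8.0784 × (21.95 + 17.8) × √19.5 = 0.0023 × 8.0784 × 39.75 × 4.4159 = 3.2614 mm/d
ETc = Kc × ET₀ = 1.05 × 3.2614 = 3.4245 mm/d
Crop demand D = ETc × 31 d = 3.4245 × 31 = 106.160 mm
D − Pe = 106.160 − 20.1 = 86.060 mm

86 mm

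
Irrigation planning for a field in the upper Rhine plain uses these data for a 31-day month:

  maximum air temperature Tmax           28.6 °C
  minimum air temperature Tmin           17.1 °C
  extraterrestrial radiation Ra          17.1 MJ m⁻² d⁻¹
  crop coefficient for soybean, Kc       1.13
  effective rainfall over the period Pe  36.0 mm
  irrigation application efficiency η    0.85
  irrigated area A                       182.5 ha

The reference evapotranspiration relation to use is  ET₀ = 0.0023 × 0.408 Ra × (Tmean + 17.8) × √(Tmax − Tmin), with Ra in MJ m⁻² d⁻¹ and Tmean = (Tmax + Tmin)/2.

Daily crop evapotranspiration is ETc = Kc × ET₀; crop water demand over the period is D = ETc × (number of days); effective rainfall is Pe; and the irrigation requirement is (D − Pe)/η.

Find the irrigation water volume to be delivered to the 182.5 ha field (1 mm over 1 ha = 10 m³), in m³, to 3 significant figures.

89100 m³

Tmean = (28.6 + 17.1)/2 = 22.85 °C
0.408 Ra = 0.408 × 17.1 = 6.9768 mm/d equivalent
ET₀ = 0.0023 × 6.9768 × (22.85 + 17.8) × √11.5 = 0.0023 × 6.9768 × 40.65 × 3.3912 = 2.2121 mm/d
ETc = Kc × ET₀ = 1.13 × 2.2121 = 2.4997 mm/d
Crop demand D = ETc × 31 d = 2.4997 × 31 = 77.491 mm
D − Pe = 77.491 − 36.0 = 41.491 mm
Gross irrigation = 41.491 / 0.85 = 48.813 mm
Volume = 48.813 mm × 182.5 ha × 10 = 89083.7 m³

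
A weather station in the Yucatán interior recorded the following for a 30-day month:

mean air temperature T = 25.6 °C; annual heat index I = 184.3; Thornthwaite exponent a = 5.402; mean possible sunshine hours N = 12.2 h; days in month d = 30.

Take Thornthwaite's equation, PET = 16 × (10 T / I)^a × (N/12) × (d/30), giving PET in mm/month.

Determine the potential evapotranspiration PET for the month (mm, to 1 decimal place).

10T/I = 10 × 25.6 / 184.3 = 1.3890
(10T/I)^a = 1.3890^5.402 = 5.9003
Uncorrected PET = 16 × 5.9003 = 94.405 mm
Correction = (N/12)(d/30) = (12.2/12)(30/30) = 1.0167
PET = 94.405 × 1.0167 = 95.982 mm/month

96.0 mm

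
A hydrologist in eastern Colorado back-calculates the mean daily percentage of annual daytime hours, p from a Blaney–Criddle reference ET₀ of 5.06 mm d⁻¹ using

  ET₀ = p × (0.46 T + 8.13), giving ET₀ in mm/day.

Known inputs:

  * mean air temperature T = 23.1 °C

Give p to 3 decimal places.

p = ET₀ / (0.46 T + 8.13) = 5.06 / (0.46 × 23.1 + 8.13) = 5.06 / 18.756 = 0.2698

0.270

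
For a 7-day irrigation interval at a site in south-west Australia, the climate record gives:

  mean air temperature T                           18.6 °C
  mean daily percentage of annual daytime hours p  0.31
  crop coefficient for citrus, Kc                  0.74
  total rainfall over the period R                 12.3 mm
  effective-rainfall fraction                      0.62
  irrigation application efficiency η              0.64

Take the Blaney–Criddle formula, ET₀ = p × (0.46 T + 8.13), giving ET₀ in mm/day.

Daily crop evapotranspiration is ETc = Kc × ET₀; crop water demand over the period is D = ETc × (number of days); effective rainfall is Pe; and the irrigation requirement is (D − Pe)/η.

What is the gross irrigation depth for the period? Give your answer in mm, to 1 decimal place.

30.0 mm

ET₀ = 0.31 × (0.46 × 18.6 + 8.13) = 0.31 × 16.686 = 5.1727 mm/d
ETc = Kc × ET₀ = 0.74 × 5.1727 = 3.8278 mm/d
Crop demand D = ETc × 7 d = 3.8278 × 7 = 26.795 mm
Pe = 0.62 × 12.3 = 7.626 mm
D − Pe = 26.795 − 7.626 = 19.169 mm
Gross irrigation = 19.169 / 0.64 = 29.952 mm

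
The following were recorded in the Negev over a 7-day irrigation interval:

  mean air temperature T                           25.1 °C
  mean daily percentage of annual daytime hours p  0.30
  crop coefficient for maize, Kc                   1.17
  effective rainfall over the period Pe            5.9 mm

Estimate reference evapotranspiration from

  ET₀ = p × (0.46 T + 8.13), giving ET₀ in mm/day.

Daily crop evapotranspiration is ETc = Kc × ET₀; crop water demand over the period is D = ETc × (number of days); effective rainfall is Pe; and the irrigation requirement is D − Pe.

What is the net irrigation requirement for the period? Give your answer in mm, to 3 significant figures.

ET₀ = 0.30 × (0.46 × 25.1 + 8.13) = 0.30 × 19.676 = 5.9028 mm/d
ETc = Kc × ET₀ = 1.17 × 5.9028 = 6.9063 mm/d
Crop demand D = ETc × 7 d = 6.9063 × 7 = 48.344 mm
D − Pe = 48.344 − 5.9 = 42.444 mm

42.4 mm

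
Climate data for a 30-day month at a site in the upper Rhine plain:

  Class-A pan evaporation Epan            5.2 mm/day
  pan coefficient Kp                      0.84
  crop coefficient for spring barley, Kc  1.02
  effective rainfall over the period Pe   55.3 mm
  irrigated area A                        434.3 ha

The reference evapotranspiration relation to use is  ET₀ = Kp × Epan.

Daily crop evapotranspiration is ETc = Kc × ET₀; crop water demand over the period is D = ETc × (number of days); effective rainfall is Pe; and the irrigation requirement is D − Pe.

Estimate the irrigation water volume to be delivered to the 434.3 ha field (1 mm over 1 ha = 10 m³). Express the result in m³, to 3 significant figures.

340000 m³

ET₀ = 0.84 × 5.2 = 4.3680 mm/d
ETc = Kc × ET₀ = 1.02 × 4.3680 = 4.4554 mm/d
Crop demand D = ETc × 30 d = 4.4554 × 30 = 133.662 mm
D − Pe = 133.662 − 55.3 = 78.362 mm
Volume = 78.362 mm × 434.3 ha × 10 = 340326.2 m³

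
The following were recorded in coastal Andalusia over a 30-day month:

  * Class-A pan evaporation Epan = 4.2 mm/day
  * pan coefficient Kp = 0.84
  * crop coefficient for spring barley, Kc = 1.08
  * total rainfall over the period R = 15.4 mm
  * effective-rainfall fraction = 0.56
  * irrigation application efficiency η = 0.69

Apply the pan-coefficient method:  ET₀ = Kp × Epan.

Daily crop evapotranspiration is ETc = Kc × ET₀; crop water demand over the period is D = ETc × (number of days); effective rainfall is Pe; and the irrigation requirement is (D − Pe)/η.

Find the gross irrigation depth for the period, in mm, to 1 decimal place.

ET₀ = 0.84 × 4.2 = 3.5280 mm/d
ETc = Kc × ET₀ = 1.08 × 3.5280 = 3.8102 mm/d
Crop demand D = ETc × 30 d = 3.8102 × 30 = 114.306 mm
Pe = 0.56 × 15.4 = 8.624 mm
D − Pe = 114.306 − 8.624 = 105.682 mm
Gross irrigation = 105.682 / 0.69 = 153.162 mm

153.2 mm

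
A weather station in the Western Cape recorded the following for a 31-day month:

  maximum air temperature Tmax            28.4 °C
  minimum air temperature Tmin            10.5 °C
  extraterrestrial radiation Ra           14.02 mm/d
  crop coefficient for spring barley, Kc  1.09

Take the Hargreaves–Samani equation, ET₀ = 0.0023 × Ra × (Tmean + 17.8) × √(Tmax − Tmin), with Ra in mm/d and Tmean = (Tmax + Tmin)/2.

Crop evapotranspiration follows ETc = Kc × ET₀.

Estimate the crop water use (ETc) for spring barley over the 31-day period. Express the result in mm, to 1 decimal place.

171.7 mm

Tmean = (28.4 + 10.5)/2 = 19.45 °C
ET₀ = 0.0023 × 14.02 × (19.45 + 17.8) × √17.9 = 0.0023 × 14.02 × 37.25 × 4.2308 = 5.0819 mm/d
ETc = Kc × ET₀ = 1.09 × 5.0819 = 5.5393 mm/d
Over 31 days: 5.5393 × 31 = 171.718 mm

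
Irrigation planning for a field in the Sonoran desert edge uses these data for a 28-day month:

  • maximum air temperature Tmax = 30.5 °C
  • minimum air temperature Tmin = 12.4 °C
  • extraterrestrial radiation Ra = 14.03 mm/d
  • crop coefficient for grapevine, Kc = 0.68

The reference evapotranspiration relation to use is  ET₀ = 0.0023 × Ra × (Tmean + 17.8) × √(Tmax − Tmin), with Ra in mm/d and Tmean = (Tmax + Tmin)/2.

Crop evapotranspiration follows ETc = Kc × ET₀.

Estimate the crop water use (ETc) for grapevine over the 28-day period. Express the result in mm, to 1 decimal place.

102.6 mm

Tmean = (30.5 + 12.4)/2 = 21.45 °C
ET₀ = 0.0023 × 14.03 × (21.45 + 17.8) × √18.1 = 0.0023 × 14.03 × 39.25 × 4.2544 = 5.3884 mm/d
ETc = Kc × ET₀ = 0.68 × 5.3884 = 3.6641 mm/d
Over 28 days: 3.6641 × 28 = 102.595 mm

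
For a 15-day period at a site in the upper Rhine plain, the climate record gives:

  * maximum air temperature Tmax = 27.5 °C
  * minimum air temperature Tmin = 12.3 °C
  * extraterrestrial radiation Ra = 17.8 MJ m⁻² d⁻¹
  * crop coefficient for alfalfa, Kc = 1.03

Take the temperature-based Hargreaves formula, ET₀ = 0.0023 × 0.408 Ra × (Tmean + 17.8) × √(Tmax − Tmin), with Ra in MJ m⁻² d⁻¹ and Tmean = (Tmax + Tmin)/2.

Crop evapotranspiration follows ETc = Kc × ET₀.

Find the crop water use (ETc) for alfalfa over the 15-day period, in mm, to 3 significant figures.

Tmean = (27.5 + 12.3)/2 = 19.90 °C
0.408 Ra = 0.408 × 17.8 = 7.2624 mm/d equivalent
ET₀ = 0.0023 × 7.2624 × (19.90 + 17.8) × √15.2 = 0.0023 × 7.2624 × 37.70 × 3.8987 = 2.4551 mm/d
ETc = Kc × ET₀ = 1.03 × 2.4551 = 2.5288 mm/d
Over 15 days: 2.5288 × 15 = 37.932 mm

37.9 mm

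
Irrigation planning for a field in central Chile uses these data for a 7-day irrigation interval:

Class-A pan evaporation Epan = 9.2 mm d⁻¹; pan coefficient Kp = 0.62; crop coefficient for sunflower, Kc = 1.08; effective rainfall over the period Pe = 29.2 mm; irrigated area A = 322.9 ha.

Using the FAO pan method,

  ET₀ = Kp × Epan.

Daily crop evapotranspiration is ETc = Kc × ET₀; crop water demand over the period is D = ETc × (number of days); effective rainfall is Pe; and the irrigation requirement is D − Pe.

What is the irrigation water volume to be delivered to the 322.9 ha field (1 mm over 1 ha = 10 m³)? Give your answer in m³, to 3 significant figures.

45000 m³

ET₀ = 0.62 × 9.2 = 5.7040 mm/d
ETc = Kc × ET₀ = 1.08 × 5.7040 = 6.1603 mm/d
Crop demand D = ETc × 7 d = 6.1603 × 7 = 43.122 mm
D − Pe = 43.122 − 29.2 = 13.922 mm
Volume = 13.922 mm × 322.9 ha × 10 = 44954.1 m³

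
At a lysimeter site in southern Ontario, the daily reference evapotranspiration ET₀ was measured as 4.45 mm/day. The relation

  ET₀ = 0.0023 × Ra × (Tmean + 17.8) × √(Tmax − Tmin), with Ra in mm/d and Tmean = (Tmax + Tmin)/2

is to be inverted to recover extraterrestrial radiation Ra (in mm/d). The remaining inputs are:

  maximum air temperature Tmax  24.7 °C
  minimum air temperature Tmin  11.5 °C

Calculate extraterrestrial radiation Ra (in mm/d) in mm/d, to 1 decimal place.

Tmean = 18.10 °C; √ΔT = 3.6332
Ra = ET₀ / [0.0023 × (Tmean+17.8) × √ΔT] = 4.45 / (0.0023 × 35.90 × 3.6332) = 14.834 mm/d

14.8 mm/d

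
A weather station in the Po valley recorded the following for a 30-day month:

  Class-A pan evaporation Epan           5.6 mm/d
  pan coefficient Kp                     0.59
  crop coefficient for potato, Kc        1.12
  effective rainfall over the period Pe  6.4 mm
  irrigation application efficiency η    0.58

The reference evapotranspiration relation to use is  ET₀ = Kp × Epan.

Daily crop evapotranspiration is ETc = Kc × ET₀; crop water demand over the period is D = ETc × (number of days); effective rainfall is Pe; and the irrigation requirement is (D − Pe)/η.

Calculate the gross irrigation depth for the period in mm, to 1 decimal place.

ET₀ = 0.59 × 5.6 = 3.3040 mm/d
ETc = Kc × ET₀ = 1.12 × 3.3040 = 3.7005 mm/d
Crop demand D = ETc × 30 d = 3.7005 × 30 = 111.015 mm
D − Pe = 111.015 − 6.4 = 104.615 mm
Gross irrigation = 104.615 / 0.58 = 180.371 mm

180.4 mm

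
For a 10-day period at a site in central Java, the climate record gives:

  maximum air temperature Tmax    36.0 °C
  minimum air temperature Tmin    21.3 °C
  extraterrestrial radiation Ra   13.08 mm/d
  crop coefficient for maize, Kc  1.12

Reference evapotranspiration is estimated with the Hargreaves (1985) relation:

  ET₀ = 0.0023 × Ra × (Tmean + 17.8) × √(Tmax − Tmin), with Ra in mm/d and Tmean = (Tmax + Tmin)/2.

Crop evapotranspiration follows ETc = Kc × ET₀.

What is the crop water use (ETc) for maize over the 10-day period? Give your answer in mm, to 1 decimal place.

60.0 mm

Tmean = (36.0 + 21.3)/2 = 28.65 °C
ET₀ = 0.0023 × 13.08 × (28.65 + 17.8) × √14.7 = 0.0023 × 13.08 × 46.45 × 3.8341 = 5.3578 mm/d
ETc = Kc × ET₀ = 1.12 × 5.3578 = 6.0007 mm/d
Over 10 days: 6.0007 × 10 = 60.007 mm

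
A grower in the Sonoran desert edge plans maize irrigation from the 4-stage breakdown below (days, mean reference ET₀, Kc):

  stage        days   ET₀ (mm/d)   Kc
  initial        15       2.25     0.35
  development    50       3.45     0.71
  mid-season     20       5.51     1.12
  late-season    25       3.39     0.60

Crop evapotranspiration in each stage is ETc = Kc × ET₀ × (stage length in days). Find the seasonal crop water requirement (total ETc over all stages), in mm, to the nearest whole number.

initial: 0.35 × 2.25 × 15 = 11.81 mm
development: 0.71 × 3.45 × 50 = 122.48 mm
mid-season: 1.12 × 5.51 × 20 = 123.42 mm
late-season: 0.60 × 3.39 × 25 = 50.85 mm
Seasonal total = 308.56 mm

309 mm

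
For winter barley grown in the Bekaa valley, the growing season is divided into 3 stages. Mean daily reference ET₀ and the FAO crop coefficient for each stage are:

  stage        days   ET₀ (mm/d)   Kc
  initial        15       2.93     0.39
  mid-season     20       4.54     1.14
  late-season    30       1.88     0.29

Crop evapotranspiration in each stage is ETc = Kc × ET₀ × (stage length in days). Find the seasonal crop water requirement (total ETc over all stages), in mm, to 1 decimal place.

initial: 0.39 × 2.93 × 15 = 17.14 mm
mid-season: 1.14 × 4.54 × 20 = 103.51 mm
late-season: 0.29 × 1.88 × 30 = 16.36 mm
Seasonal total = 137.01 mm

137.0 mm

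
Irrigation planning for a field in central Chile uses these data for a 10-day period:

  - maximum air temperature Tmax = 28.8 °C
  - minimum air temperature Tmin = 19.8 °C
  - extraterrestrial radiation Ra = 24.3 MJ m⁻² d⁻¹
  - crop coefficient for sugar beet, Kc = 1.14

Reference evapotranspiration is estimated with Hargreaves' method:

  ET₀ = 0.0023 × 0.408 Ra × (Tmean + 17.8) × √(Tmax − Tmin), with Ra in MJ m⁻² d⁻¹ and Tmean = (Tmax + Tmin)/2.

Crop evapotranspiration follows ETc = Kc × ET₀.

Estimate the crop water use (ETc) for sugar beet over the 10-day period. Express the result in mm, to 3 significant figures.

Tmean = (28.8 + 19.8)/2 = 24.30 °C
0.408 Ra = 0.408 × 24.3 = 9.9144 mm/d equivalent
ET₀ = 0.0023 × 9.9144 × (24.30 + 17.8) × √9.0 = 0.0023 × 9.9144 × 42.10 × 3.0000 = 2.8800 mm/d
ETc = Kc × ET₀ = 1.14 × 2.8800 = 3.2832 mm/d
Over 10 days: 3.2832 × 10 = 32.832 mm

32.8 mm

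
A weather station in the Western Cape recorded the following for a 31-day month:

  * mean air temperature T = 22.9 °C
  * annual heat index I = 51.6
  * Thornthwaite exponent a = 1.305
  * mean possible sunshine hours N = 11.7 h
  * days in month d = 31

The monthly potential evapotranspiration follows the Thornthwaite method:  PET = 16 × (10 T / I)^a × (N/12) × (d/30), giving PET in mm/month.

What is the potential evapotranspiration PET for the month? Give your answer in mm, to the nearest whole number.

10T/I = 10 × 22.9 / 51.6 = 4.4380
(10T/I)^a = 4.4380^1.305 = 6.9916
Uncorrected PET = 16 × 6.9916 = 111.866 mm
Correction = (N/12)(d/30) = (11.7/12)(31/30) = 1.0075
PET = 111.866 × 1.0075 = 112.705 mm/month

113 mm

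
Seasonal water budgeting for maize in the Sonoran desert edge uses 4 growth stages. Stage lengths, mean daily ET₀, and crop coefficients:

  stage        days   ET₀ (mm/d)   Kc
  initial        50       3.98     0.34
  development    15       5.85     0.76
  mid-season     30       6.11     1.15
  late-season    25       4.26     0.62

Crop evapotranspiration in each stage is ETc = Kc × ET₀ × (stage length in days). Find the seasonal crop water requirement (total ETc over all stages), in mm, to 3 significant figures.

411 mm

initial: 0.34 × 3.98 × 50 = 67.66 mm
development: 0.76 × 5.85 × 15 = 66.69 mm
mid-season: 1.15 × 6.11 × 30 = 210.80 mm
late-season: 0.62 × 4.26 × 25 = 66.03 mm
Seasonal total = 411.18 mm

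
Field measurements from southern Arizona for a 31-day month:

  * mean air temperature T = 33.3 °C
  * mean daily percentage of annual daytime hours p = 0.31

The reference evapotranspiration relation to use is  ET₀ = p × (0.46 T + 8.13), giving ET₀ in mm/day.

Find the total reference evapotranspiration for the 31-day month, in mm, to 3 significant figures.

ET₀ = 0.31 × (0.46 × 33.3 + 8.13) = 0.31 × 23.448 = 7.2689 mm/d
Monthly total = 7.2689 × 31 = 225.336 mm

225 mm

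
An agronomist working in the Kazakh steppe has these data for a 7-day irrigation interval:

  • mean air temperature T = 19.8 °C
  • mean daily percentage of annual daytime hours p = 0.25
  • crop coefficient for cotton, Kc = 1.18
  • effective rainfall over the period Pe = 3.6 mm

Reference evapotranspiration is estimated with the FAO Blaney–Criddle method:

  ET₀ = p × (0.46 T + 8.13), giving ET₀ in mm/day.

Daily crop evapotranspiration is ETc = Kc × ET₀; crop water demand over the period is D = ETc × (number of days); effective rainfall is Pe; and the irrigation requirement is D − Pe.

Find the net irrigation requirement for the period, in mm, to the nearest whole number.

32 mm

ET₀ = 0.25 × (0.46 × 19.8 + 8.13) = 0.25 × 17.238 = 4.3095 mm/d
ETc = Kc × ET₀ = 1.18 × 4.3095 = 5.0852 mm/d
Crop demand D = ETc × 7 d = 5.0852 × 7 = 35.596 mm
D − Pe = 35.596 − 3.6 = 31.996 mm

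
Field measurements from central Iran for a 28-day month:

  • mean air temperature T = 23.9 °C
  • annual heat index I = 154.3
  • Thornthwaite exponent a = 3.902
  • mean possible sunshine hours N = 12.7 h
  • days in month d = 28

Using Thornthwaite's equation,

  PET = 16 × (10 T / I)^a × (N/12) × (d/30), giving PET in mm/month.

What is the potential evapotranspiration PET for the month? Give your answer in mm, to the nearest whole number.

87 mm

10T/I = 10 × 23.9 / 154.3 = 1.5489
(10T/I)^a = 1.5489^3.902 = 5.5141
Uncorrected PET = 16 × 5.5141 = 88.226 mm
Correction = (N/12)(d/30) = (12.7/12)(28/30) = 0.9878
PET = 88.226 × 0.9878 = 87.150 mm/month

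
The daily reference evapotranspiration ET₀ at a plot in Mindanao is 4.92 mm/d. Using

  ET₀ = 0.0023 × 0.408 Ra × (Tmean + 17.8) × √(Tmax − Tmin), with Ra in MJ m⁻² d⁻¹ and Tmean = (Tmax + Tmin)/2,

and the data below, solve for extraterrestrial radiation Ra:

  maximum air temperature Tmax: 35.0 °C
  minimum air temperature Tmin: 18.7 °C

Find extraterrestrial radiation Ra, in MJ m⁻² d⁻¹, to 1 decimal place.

29.1 MJ m⁻² d⁻¹

Tmean = (35.0+18.7)/2 = 26.85 °C; ΔT = 16.3
Ra = ET₀ / [0.0023 × 0.408 × (Tmean+17.8) × √ΔT]
   = 4.92 / (0.0023 × 0.408 × 44.65 × 4.0373) = 29.085 MJ m⁻² d⁻¹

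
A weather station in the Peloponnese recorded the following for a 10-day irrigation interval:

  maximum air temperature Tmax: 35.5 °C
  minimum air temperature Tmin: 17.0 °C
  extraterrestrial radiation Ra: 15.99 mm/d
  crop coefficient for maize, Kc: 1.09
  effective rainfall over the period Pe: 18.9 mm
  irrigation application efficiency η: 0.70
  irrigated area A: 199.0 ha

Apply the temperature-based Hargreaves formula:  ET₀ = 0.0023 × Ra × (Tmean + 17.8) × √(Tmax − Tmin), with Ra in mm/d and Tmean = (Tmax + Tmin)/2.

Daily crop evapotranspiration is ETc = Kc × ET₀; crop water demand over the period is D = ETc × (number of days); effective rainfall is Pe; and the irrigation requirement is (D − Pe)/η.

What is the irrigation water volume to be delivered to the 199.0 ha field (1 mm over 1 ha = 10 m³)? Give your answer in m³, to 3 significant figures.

162000 m³

Tmean = (35.5 + 17.0)/2 = 26.25 °C
ET₀ = 0.0023 × 15.99 × (26.25 + 17.8) × √18.5 = 0.0023 × 15.99 × 44.05 × 4.3012 = 6.9681 mm/d
ETc = Kc × ET₀ = 1.09 × 6.9681 = 7.5952 mm/d
Crop demand D = ETc × 10 d = 7.5952 × 10 = 75.952 mm
D − Pe = 75.952 − 18.9 = 57.052 mm
Gross irrigation = 57.052 / 0.70 = 81.503 mm
Volume = 81.503 mm × 199.0 ha × 10 = 162191.0 m³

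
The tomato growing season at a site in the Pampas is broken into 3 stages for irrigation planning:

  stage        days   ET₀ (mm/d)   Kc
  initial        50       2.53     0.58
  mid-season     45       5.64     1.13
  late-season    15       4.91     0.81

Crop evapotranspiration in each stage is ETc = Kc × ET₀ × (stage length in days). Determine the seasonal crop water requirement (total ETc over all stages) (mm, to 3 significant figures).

420 mm

initial: 0.58 × 2.53 × 50 = 73.37 mm
mid-season: 1.13 × 5.64 × 45 = 286.79 mm
late-season: 0.81 × 4.91 × 15 = 59.66 mm
Seasonal total = 419.82 mm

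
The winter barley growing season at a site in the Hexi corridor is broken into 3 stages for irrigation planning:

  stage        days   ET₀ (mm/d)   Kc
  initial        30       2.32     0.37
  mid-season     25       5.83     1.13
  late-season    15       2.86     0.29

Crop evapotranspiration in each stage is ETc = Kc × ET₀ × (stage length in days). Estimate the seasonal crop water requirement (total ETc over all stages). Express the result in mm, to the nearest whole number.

initial: 0.37 × 2.32 × 30 = 25.75 mm
mid-season: 1.13 × 5.83 × 25 = 164.70 mm
late-season: 0.29 × 2.86 × 15 = 12.44 mm
Seasonal total = 202.89 mm

203 mm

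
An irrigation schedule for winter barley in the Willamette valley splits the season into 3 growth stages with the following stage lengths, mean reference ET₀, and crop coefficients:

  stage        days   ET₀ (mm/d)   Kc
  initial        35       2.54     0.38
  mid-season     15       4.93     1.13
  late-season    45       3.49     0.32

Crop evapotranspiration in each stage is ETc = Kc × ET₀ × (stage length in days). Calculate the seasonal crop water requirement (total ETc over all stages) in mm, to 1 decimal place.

initial: 0.38 × 2.54 × 35 = 33.78 mm
mid-season: 1.13 × 4.93 × 15 = 83.56 mm
late-season: 0.32 × 3.49 × 45 = 50.26 mm
Seasonal total = 167.60 mm

167.6 mm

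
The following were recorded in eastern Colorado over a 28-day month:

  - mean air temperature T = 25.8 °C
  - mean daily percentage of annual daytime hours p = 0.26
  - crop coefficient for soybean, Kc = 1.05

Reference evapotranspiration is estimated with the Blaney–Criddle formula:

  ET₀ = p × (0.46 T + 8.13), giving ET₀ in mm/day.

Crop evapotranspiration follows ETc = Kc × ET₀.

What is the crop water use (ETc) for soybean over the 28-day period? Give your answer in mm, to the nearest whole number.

ET₀ = 0.26 × (0.46 × 25.8 + 8.13) = 0.26 × 19.998 = 5.1995 mm/d
ETc = Kc × ET₀ = 1.05 × 5.1995 = 5.4595 mm/d
Over 28 days: 5.4595 × 28 = 152.866 mm

153 mm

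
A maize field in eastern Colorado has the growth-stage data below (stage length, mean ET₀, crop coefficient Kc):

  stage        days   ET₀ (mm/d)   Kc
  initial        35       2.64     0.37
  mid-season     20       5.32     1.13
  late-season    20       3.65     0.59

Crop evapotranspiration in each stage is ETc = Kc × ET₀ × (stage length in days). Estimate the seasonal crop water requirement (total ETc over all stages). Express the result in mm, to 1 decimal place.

initial: 0.37 × 2.64 × 35 = 34.19 mm
mid-season: 1.13 × 5.32 × 20 = 120.23 mm
late-season: 0.59 × 3.65 × 20 = 43.07 mm
Seasonal total = 197.49 mm

197.5 mm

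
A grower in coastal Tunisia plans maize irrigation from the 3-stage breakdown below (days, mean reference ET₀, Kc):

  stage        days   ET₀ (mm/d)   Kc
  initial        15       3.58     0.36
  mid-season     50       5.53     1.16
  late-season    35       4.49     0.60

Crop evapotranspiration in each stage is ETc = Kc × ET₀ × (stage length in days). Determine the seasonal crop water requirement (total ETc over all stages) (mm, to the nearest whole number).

434 mm

initial: 0.36 × 3.58 × 15 = 19.33 mm
mid-season: 1.16 × 5.53 × 50 = 320.74 mm
late-season: 0.60 × 4.49 × 35 = 94.29 mm
Seasonal total = 434.36 mm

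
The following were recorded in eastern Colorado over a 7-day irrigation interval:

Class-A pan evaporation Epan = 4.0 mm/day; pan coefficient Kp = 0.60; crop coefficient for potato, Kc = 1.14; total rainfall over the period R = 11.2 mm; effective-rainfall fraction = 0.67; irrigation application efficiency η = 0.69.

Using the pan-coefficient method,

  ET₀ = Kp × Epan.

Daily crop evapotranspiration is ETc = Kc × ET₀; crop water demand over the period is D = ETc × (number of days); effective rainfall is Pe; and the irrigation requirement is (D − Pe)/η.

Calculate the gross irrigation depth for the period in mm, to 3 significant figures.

ET₀ = 0.60 × 4.0 = 2.4000 mm/d
ETc = Kc × ET₀ = 1.14 × 2.4000 = 2.7360 mm/d
Crop demand D = ETc × 7 d = 2.7360 × 7 = 19.152 mm
Pe = 0.67 × 11.2 = 7.504 mm
D − Pe = 19.152 − 7.504 = 11.648 mm
Gross irrigation = 11.648 / 0.69 = 16.881 mm

16.9 mm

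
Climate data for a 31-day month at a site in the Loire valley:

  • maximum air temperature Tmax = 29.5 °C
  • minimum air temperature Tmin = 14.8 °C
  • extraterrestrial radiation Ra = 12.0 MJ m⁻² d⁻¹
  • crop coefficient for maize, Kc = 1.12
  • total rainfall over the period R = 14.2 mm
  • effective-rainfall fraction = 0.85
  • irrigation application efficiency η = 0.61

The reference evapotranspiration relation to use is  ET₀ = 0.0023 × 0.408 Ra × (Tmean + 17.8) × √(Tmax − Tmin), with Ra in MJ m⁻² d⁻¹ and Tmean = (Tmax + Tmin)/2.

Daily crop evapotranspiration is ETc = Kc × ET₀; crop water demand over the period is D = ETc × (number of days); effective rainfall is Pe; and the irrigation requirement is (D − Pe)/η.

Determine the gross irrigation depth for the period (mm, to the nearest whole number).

78 mm

Tmean = (29.5 + 14.8)/2 = 22.15 °C
0.408 Ra = 0.408 × 12.0 = 4.8960 mm/d equivalent
ET₀ = 0.0023 × 4.8960 × (22.15 + 17.8) × √14.7 = 0.0023 × 4.8960 × 39.95 × 3.8341 = 1.7248 mm/d
ETc = Kc × ET₀ = 1.12 × 1.7248 = 1.9318 mm/d
Crop demand D = ETc × 31 d = 1.9318 × 31 = 59.886 mm
Pe = 0.85 × 14.2 = 12.070 mm
D − Pe = 59.886 − 12.070 = 47.816 mm
Gross irrigation = 47.816 / 0.61 = 78.387 mm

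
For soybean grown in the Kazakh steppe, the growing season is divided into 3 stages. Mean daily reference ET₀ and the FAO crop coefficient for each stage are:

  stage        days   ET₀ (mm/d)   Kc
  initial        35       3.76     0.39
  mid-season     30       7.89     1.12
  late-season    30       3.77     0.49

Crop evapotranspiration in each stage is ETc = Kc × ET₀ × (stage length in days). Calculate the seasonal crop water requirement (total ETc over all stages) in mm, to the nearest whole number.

initial: 0.39 × 3.76 × 35 = 51.32 mm
mid-season: 1.12 × 7.89 × 30 = 265.10 mm
late-season: 0.49 × 3.77 × 30 = 55.42 mm
Seasonal total = 371.84 mm

372 mm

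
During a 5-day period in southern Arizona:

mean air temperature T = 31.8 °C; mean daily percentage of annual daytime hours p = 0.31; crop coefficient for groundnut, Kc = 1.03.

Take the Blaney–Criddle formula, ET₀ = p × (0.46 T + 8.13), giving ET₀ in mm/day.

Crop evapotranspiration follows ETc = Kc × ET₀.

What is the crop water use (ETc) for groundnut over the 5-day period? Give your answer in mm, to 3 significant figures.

ET₀ = 0.31 × (0.46 × 31.8 + 8.13) = 0.31 × 22.758 = 7.0550 mm/d
ETc = Kc × ET₀ = 1.03 × 7.0550 = 7.2667 mm/d
Over 5 days: 7.2667 × 5 = 36.334 mm

36.3 mm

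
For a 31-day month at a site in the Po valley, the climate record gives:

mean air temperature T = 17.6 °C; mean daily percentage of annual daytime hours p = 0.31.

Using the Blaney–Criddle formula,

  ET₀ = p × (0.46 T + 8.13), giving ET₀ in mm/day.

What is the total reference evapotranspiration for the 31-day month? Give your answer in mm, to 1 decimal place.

ET₀ = 0.31 × (0.46 × 17.6 + 8.13) = 0.31 × 16.226 = 5.0301 mm/d
Monthly total = 5.0301 × 31 = 155.933 mm

155.9 mm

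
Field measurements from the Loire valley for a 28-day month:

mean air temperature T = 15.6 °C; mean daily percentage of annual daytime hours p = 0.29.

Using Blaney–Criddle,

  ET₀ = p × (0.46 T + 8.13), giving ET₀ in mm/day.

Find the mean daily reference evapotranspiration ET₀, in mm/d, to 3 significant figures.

4.44 mm/d

ET₀ = 0.29 × (0.46 × 15.6 + 8.13) = 0.29 × 15.306 = 4.4387 mm/d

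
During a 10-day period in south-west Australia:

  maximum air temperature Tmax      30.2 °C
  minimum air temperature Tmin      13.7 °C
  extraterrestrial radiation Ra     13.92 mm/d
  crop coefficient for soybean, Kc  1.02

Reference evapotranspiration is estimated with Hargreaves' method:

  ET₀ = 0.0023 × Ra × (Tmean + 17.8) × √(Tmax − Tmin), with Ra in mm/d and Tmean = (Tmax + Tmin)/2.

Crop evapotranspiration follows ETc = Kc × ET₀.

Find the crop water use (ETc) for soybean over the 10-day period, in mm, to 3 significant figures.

Tmean = (30.2 + 13.7)/2 = 21.95 °C
ET₀ = 0.0023 × 13.92 × (21.95 + 17.8) × √16.5 = 0.0023 × 13.92 × 39.75 × 4.0620 = 5.1694 mm/d
ETc = Kc × ET₀ = 1.02 × 5.1694 = 5.2728 mm/d
Over 10 days: 5.2728 × 10 = 52.728 mm

52.7 mm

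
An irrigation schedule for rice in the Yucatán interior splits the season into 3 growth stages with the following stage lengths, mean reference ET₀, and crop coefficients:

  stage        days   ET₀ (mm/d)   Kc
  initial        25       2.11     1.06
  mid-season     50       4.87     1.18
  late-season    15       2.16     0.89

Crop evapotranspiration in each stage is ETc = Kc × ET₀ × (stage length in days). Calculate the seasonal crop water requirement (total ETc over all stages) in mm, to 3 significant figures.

372 mm

initial: 1.06 × 2.11 × 25 = 55.92 mm
mid-season: 1.18 × 4.87 × 50 = 287.33 mm
late-season: 0.89 × 2.16 × 15 = 28.84 mm
Seasonal total = 372.09 mm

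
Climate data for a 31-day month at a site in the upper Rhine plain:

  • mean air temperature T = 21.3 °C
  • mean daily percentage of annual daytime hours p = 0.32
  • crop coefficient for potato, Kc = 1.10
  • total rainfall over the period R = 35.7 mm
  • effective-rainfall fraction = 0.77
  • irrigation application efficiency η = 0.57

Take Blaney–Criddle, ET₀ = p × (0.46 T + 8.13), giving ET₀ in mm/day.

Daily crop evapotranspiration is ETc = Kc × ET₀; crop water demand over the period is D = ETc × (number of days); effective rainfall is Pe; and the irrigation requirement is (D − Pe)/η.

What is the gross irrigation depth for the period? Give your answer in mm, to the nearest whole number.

295 mm

ET₀ = 0.32 × (0.46 × 21.3 + 8.13) = 0.32 × 17.928 = 5.7370 mm/d
ETc = Kc × ET₀ = 1.10 × 5.7370 = 6.3107 mm/d
Crop demand D = ETc × 31 d = 6.3107 × 31 = 195.632 mm
Pe = 0.77 × 35.7 = 27.489 mm
D − Pe = 195.632 − 27.489 = 168.143 mm
Gross irrigation = 168.143 / 0.57 = 294.988 mm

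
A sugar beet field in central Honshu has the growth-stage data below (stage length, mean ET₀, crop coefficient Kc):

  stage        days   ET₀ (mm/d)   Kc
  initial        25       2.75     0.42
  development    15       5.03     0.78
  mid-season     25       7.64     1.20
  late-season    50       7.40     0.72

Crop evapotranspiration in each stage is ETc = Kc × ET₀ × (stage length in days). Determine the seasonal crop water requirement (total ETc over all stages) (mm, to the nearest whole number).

583 mm

initial: 0.42 × 2.75 × 25 = 28.88 mm
development: 0.78 × 5.03 × 15 = 58.85 mm
mid-season: 1.20 × 7.64 × 25 = 229.20 mm
late-season: 0.72 × 7.40 × 50 = 266.40 mm
Seasonal total = 583.33 mm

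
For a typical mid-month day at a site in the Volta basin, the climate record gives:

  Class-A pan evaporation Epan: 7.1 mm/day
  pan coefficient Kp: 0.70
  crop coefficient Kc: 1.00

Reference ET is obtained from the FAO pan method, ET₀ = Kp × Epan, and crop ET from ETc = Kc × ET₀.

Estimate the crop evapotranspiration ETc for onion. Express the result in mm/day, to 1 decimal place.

ET₀ = 0.70 × 7.1 = 4.9700 mm/d
ETc = Kc × ET₀ = 1.00 × 4.9700 = 4.9700 mm/d

5.0 mm/day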